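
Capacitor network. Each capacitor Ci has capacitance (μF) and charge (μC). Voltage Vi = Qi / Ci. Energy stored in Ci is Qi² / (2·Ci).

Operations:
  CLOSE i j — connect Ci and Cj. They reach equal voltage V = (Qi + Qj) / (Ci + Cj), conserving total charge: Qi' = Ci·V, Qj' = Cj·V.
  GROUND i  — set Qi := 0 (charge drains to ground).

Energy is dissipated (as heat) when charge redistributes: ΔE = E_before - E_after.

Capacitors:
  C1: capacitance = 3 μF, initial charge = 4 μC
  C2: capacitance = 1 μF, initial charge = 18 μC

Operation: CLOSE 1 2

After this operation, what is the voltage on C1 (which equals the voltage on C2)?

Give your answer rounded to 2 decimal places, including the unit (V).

Initial: C1(3μF, Q=4μC, V=1.33V), C2(1μF, Q=18μC, V=18.00V)
Op 1: CLOSE 1-2: Q_total=22.00, C_total=4.00, V=5.50; Q1=16.50, Q2=5.50; dissipated=104.167

Answer: 5.50 V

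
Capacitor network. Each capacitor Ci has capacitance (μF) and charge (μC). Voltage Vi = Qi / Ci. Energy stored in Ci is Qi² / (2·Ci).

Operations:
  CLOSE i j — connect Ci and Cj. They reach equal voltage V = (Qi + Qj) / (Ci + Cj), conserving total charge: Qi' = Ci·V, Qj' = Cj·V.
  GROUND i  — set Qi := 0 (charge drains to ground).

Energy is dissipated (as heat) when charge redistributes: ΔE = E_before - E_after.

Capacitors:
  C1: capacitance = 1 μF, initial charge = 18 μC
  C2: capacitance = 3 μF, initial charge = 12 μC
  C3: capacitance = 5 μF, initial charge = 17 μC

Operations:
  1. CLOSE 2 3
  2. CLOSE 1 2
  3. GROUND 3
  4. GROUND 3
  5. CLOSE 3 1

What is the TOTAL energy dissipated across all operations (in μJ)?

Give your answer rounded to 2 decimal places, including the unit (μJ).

Answer: 132.39 μJ

Derivation:
Initial: C1(1μF, Q=18μC, V=18.00V), C2(3μF, Q=12μC, V=4.00V), C3(5μF, Q=17μC, V=3.40V)
Op 1: CLOSE 2-3: Q_total=29.00, C_total=8.00, V=3.62; Q2=10.88, Q3=18.12; dissipated=0.338
Op 2: CLOSE 1-2: Q_total=28.88, C_total=4.00, V=7.22; Q1=7.22, Q2=21.66; dissipated=77.490
Op 3: GROUND 3: Q3=0; energy lost=32.852
Op 4: GROUND 3: Q3=0; energy lost=0.000
Op 5: CLOSE 3-1: Q_total=7.22, C_total=6.00, V=1.20; Q3=6.02, Q1=1.20; dissipated=21.713
Total dissipated: 132.392 μJ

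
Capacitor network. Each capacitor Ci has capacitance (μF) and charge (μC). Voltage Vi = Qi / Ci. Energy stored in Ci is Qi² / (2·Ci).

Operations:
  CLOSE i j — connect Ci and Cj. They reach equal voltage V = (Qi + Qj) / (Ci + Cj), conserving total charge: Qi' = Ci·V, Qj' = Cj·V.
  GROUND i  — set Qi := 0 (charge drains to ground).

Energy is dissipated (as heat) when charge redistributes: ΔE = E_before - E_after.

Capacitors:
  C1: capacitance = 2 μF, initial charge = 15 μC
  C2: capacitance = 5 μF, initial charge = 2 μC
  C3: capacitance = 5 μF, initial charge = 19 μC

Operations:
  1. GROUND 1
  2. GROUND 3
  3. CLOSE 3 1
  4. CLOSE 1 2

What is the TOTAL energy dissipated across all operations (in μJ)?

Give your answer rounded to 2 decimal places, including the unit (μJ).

Initial: C1(2μF, Q=15μC, V=7.50V), C2(5μF, Q=2μC, V=0.40V), C3(5μF, Q=19μC, V=3.80V)
Op 1: GROUND 1: Q1=0; energy lost=56.250
Op 2: GROUND 3: Q3=0; energy lost=36.100
Op 3: CLOSE 3-1: Q_total=0.00, C_total=7.00, V=0.00; Q3=0.00, Q1=0.00; dissipated=0.000
Op 4: CLOSE 1-2: Q_total=2.00, C_total=7.00, V=0.29; Q1=0.57, Q2=1.43; dissipated=0.114
Total dissipated: 92.464 μJ

Answer: 92.46 μJ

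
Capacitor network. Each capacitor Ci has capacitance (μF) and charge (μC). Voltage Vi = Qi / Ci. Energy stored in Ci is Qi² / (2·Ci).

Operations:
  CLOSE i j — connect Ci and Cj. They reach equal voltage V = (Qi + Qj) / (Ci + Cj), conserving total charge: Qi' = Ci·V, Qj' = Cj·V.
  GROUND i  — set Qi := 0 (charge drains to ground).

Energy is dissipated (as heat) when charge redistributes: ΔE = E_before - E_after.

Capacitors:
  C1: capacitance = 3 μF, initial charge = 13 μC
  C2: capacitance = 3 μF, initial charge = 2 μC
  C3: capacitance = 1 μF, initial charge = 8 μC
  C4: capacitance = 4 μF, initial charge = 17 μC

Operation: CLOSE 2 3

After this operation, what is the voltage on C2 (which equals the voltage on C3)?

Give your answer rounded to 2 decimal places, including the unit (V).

Initial: C1(3μF, Q=13μC, V=4.33V), C2(3μF, Q=2μC, V=0.67V), C3(1μF, Q=8μC, V=8.00V), C4(4μF, Q=17μC, V=4.25V)
Op 1: CLOSE 2-3: Q_total=10.00, C_total=4.00, V=2.50; Q2=7.50, Q3=2.50; dissipated=20.167

Answer: 2.50 V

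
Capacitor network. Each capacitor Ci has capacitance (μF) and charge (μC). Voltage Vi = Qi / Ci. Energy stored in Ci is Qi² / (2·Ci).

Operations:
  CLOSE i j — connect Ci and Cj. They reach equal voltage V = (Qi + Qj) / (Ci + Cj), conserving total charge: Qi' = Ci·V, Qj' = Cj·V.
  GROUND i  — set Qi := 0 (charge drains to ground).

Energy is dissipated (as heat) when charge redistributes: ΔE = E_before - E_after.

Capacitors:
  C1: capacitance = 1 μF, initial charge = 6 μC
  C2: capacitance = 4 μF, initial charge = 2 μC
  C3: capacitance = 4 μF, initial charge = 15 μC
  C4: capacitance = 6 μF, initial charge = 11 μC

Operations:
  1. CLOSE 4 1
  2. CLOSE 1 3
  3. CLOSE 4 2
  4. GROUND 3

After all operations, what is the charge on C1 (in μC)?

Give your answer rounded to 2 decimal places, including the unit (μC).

Initial: C1(1μF, Q=6μC, V=6.00V), C2(4μF, Q=2μC, V=0.50V), C3(4μF, Q=15μC, V=3.75V), C4(6μF, Q=11μC, V=1.83V)
Op 1: CLOSE 4-1: Q_total=17.00, C_total=7.00, V=2.43; Q4=14.57, Q1=2.43; dissipated=7.440
Op 2: CLOSE 1-3: Q_total=17.43, C_total=5.00, V=3.49; Q1=3.49, Q3=13.94; dissipated=0.698
Op 3: CLOSE 4-2: Q_total=16.57, C_total=10.00, V=1.66; Q4=9.94, Q2=6.63; dissipated=4.463
Op 4: GROUND 3: Q3=0; energy lost=24.300
Final charges: Q1=3.49, Q2=6.63, Q3=0.00, Q4=9.94

Answer: 3.49 μC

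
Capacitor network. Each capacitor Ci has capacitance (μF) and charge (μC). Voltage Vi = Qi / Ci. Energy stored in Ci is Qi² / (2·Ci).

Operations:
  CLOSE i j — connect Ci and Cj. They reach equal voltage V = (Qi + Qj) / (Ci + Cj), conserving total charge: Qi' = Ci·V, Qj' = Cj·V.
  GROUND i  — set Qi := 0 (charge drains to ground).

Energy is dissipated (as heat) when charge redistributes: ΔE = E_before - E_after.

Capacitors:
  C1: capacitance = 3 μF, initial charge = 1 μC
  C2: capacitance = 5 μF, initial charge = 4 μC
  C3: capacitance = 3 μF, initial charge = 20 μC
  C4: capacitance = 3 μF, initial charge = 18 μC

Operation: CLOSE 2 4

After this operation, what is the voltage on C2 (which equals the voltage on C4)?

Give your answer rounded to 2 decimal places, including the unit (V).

Answer: 2.75 V

Derivation:
Initial: C1(3μF, Q=1μC, V=0.33V), C2(5μF, Q=4μC, V=0.80V), C3(3μF, Q=20μC, V=6.67V), C4(3μF, Q=18μC, V=6.00V)
Op 1: CLOSE 2-4: Q_total=22.00, C_total=8.00, V=2.75; Q2=13.75, Q4=8.25; dissipated=25.350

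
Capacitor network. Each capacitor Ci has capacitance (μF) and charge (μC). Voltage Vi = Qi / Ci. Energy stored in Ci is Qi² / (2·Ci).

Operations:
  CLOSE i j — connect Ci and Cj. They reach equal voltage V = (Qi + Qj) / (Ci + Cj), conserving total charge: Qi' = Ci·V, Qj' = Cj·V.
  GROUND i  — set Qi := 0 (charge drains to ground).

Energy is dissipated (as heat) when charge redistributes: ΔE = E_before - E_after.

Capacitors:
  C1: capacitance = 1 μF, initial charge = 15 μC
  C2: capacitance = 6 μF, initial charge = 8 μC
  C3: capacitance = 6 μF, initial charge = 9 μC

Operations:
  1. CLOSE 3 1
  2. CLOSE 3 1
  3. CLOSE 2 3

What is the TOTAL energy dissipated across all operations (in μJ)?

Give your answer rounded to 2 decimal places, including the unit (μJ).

Initial: C1(1μF, Q=15μC, V=15.00V), C2(6μF, Q=8μC, V=1.33V), C3(6μF, Q=9μC, V=1.50V)
Op 1: CLOSE 3-1: Q_total=24.00, C_total=7.00, V=3.43; Q3=20.57, Q1=3.43; dissipated=78.107
Op 2: CLOSE 3-1: Q_total=24.00, C_total=7.00, V=3.43; Q3=20.57, Q1=3.43; dissipated=0.000
Op 3: CLOSE 2-3: Q_total=28.57, C_total=12.00, V=2.38; Q2=14.29, Q3=14.29; dissipated=6.585
Total dissipated: 84.692 μJ

Answer: 84.69 μJ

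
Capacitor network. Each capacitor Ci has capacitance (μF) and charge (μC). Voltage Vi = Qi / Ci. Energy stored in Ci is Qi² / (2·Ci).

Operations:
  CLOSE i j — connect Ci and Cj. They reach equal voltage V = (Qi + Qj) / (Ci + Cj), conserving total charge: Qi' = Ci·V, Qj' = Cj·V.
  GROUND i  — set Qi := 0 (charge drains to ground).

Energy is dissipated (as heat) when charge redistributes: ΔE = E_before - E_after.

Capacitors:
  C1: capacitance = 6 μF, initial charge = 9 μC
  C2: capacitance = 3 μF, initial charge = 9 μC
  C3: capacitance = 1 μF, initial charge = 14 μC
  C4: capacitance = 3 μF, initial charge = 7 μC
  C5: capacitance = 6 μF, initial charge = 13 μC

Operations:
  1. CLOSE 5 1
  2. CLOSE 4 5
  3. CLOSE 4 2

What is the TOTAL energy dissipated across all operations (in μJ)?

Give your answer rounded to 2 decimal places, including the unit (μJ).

Initial: C1(6μF, Q=9μC, V=1.50V), C2(3μF, Q=9μC, V=3.00V), C3(1μF, Q=14μC, V=14.00V), C4(3μF, Q=7μC, V=2.33V), C5(6μF, Q=13μC, V=2.17V)
Op 1: CLOSE 5-1: Q_total=22.00, C_total=12.00, V=1.83; Q5=11.00, Q1=11.00; dissipated=0.667
Op 2: CLOSE 4-5: Q_total=18.00, C_total=9.00, V=2.00; Q4=6.00, Q5=12.00; dissipated=0.250
Op 3: CLOSE 4-2: Q_total=15.00, C_total=6.00, V=2.50; Q4=7.50, Q2=7.50; dissipated=0.750
Total dissipated: 1.667 μJ

Answer: 1.67 μJ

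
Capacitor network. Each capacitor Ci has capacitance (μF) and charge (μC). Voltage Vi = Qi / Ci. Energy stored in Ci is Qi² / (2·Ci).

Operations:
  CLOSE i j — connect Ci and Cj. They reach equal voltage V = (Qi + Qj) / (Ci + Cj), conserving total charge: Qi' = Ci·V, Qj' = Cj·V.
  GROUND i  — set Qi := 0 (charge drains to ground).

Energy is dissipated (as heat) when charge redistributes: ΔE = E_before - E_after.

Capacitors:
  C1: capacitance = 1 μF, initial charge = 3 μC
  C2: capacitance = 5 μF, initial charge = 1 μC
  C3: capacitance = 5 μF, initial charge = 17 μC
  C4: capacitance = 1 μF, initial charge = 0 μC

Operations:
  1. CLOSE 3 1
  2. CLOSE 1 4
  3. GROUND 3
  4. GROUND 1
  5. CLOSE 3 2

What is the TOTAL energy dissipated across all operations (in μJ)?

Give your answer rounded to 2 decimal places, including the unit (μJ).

Initial: C1(1μF, Q=3μC, V=3.00V), C2(5μF, Q=1μC, V=0.20V), C3(5μF, Q=17μC, V=3.40V), C4(1μF, Q=0μC, V=0.00V)
Op 1: CLOSE 3-1: Q_total=20.00, C_total=6.00, V=3.33; Q3=16.67, Q1=3.33; dissipated=0.067
Op 2: CLOSE 1-4: Q_total=3.33, C_total=2.00, V=1.67; Q1=1.67, Q4=1.67; dissipated=2.778
Op 3: GROUND 3: Q3=0; energy lost=27.778
Op 4: GROUND 1: Q1=0; energy lost=1.389
Op 5: CLOSE 3-2: Q_total=1.00, C_total=10.00, V=0.10; Q3=0.50, Q2=0.50; dissipated=0.050
Total dissipated: 32.061 μJ

Answer: 32.06 μJ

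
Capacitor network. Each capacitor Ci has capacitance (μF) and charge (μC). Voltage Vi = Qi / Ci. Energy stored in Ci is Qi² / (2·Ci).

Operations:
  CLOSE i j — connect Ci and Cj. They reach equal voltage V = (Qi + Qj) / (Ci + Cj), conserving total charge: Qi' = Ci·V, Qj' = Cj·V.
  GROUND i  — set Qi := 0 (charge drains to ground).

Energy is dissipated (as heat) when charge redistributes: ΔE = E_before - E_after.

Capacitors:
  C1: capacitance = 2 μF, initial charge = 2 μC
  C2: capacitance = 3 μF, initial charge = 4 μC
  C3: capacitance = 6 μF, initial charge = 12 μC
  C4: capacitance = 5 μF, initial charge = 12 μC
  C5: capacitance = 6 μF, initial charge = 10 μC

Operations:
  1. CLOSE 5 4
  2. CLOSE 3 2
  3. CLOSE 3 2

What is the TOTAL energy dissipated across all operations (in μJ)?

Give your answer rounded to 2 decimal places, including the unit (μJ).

Answer: 1.18 μJ

Derivation:
Initial: C1(2μF, Q=2μC, V=1.00V), C2(3μF, Q=4μC, V=1.33V), C3(6μF, Q=12μC, V=2.00V), C4(5μF, Q=12μC, V=2.40V), C5(6μF, Q=10μC, V=1.67V)
Op 1: CLOSE 5-4: Q_total=22.00, C_total=11.00, V=2.00; Q5=12.00, Q4=10.00; dissipated=0.733
Op 2: CLOSE 3-2: Q_total=16.00, C_total=9.00, V=1.78; Q3=10.67, Q2=5.33; dissipated=0.444
Op 3: CLOSE 3-2: Q_total=16.00, C_total=9.00, V=1.78; Q3=10.67, Q2=5.33; dissipated=0.000
Total dissipated: 1.178 μJ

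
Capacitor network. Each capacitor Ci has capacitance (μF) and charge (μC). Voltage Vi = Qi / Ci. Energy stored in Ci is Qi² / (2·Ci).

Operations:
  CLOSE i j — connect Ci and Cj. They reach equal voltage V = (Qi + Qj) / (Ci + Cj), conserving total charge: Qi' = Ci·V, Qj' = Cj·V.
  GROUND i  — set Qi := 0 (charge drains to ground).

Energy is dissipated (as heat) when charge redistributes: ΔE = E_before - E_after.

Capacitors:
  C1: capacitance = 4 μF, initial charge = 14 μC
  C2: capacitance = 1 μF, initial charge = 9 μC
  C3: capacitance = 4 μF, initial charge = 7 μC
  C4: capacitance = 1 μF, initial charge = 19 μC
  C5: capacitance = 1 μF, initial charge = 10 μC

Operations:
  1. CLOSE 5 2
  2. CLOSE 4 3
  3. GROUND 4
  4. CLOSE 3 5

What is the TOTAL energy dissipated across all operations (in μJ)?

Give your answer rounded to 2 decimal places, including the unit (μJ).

Answer: 140.19 μJ

Derivation:
Initial: C1(4μF, Q=14μC, V=3.50V), C2(1μF, Q=9μC, V=9.00V), C3(4μF, Q=7μC, V=1.75V), C4(1μF, Q=19μC, V=19.00V), C5(1μF, Q=10μC, V=10.00V)
Op 1: CLOSE 5-2: Q_total=19.00, C_total=2.00, V=9.50; Q5=9.50, Q2=9.50; dissipated=0.250
Op 2: CLOSE 4-3: Q_total=26.00, C_total=5.00, V=5.20; Q4=5.20, Q3=20.80; dissipated=119.025
Op 3: GROUND 4: Q4=0; energy lost=13.520
Op 4: CLOSE 3-5: Q_total=30.30, C_total=5.00, V=6.06; Q3=24.24, Q5=6.06; dissipated=7.396
Total dissipated: 140.191 μJ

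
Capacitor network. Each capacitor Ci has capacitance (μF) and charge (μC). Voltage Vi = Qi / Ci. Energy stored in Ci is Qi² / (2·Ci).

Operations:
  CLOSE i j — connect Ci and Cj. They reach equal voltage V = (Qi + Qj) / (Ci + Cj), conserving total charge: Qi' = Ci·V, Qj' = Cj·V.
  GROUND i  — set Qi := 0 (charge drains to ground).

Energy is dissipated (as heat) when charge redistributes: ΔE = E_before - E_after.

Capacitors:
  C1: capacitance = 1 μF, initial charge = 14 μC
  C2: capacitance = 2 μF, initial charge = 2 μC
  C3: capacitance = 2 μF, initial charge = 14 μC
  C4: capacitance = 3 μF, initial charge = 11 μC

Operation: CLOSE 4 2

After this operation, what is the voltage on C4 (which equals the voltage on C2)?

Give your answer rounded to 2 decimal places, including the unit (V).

Initial: C1(1μF, Q=14μC, V=14.00V), C2(2μF, Q=2μC, V=1.00V), C3(2μF, Q=14μC, V=7.00V), C4(3μF, Q=11μC, V=3.67V)
Op 1: CLOSE 4-2: Q_total=13.00, C_total=5.00, V=2.60; Q4=7.80, Q2=5.20; dissipated=4.267

Answer: 2.60 V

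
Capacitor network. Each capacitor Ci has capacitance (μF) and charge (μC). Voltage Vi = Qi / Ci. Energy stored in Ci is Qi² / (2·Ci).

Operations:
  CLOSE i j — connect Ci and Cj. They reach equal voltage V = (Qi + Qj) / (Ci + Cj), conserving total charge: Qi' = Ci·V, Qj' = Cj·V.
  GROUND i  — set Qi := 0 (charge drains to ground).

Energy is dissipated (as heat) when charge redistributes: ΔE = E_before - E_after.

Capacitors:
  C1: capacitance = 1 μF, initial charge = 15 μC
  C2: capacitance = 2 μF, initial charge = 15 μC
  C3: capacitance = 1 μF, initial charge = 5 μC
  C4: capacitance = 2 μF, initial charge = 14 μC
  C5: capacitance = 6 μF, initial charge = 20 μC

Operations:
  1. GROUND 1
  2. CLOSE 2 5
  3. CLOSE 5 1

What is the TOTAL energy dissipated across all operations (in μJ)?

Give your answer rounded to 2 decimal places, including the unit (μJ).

Initial: C1(1μF, Q=15μC, V=15.00V), C2(2μF, Q=15μC, V=7.50V), C3(1μF, Q=5μC, V=5.00V), C4(2μF, Q=14μC, V=7.00V), C5(6μF, Q=20μC, V=3.33V)
Op 1: GROUND 1: Q1=0; energy lost=112.500
Op 2: CLOSE 2-5: Q_total=35.00, C_total=8.00, V=4.38; Q2=8.75, Q5=26.25; dissipated=13.021
Op 3: CLOSE 5-1: Q_total=26.25, C_total=7.00, V=3.75; Q5=22.50, Q1=3.75; dissipated=8.203
Total dissipated: 133.724 μJ

Answer: 133.72 μJ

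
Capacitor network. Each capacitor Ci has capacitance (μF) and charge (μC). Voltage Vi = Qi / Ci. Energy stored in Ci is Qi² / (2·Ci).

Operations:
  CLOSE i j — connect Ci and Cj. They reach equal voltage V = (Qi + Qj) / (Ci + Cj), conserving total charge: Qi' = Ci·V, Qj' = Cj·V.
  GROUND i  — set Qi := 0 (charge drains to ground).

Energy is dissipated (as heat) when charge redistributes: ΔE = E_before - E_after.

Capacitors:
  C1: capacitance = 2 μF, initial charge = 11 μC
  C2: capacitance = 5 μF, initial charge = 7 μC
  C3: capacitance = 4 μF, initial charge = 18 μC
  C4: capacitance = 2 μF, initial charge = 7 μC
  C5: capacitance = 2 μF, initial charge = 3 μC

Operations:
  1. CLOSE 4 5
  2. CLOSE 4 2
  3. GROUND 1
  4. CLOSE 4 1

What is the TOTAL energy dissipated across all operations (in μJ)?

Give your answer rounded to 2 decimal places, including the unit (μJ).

Answer: 34.58 μJ

Derivation:
Initial: C1(2μF, Q=11μC, V=5.50V), C2(5μF, Q=7μC, V=1.40V), C3(4μF, Q=18μC, V=4.50V), C4(2μF, Q=7μC, V=3.50V), C5(2μF, Q=3μC, V=1.50V)
Op 1: CLOSE 4-5: Q_total=10.00, C_total=4.00, V=2.50; Q4=5.00, Q5=5.00; dissipated=2.000
Op 2: CLOSE 4-2: Q_total=12.00, C_total=7.00, V=1.71; Q4=3.43, Q2=8.57; dissipated=0.864
Op 3: GROUND 1: Q1=0; energy lost=30.250
Op 4: CLOSE 4-1: Q_total=3.43, C_total=4.00, V=0.86; Q4=1.71, Q1=1.71; dissipated=1.469
Total dissipated: 34.584 μJ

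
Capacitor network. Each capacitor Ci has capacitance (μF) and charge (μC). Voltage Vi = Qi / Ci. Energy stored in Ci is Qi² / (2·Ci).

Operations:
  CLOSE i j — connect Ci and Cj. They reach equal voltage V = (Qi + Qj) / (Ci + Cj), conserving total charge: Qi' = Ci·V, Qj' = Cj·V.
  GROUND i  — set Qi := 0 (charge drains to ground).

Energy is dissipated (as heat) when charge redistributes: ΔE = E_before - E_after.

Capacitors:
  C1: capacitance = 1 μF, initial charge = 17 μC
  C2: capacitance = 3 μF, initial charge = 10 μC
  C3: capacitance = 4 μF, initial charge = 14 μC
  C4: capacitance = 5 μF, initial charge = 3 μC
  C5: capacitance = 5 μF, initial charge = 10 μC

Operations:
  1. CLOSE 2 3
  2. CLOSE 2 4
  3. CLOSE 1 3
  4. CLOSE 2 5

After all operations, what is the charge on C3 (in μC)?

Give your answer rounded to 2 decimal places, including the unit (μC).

Initial: C1(1μF, Q=17μC, V=17.00V), C2(3μF, Q=10μC, V=3.33V), C3(4μF, Q=14μC, V=3.50V), C4(5μF, Q=3μC, V=0.60V), C5(5μF, Q=10μC, V=2.00V)
Op 1: CLOSE 2-3: Q_total=24.00, C_total=7.00, V=3.43; Q2=10.29, Q3=13.71; dissipated=0.024
Op 2: CLOSE 2-4: Q_total=13.29, C_total=8.00, V=1.66; Q2=4.98, Q4=8.30; dissipated=7.501
Op 3: CLOSE 1-3: Q_total=30.71, C_total=5.00, V=6.14; Q1=6.14, Q3=24.57; dissipated=73.673
Op 4: CLOSE 2-5: Q_total=14.98, C_total=8.00, V=1.87; Q2=5.62, Q5=9.36; dissipated=0.108
Final charges: Q1=6.14, Q2=5.62, Q3=24.57, Q4=8.30, Q5=9.36

Answer: 24.57 μC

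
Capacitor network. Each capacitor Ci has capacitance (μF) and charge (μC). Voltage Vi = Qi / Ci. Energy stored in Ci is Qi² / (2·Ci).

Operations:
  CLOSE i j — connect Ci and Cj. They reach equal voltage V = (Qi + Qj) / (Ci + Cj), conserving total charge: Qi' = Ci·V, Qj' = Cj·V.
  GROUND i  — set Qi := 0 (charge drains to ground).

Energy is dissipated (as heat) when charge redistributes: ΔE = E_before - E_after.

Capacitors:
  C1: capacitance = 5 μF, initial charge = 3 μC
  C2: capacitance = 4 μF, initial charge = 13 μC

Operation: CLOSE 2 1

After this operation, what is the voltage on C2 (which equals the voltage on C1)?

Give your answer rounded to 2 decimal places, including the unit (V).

Initial: C1(5μF, Q=3μC, V=0.60V), C2(4μF, Q=13μC, V=3.25V)
Op 1: CLOSE 2-1: Q_total=16.00, C_total=9.00, V=1.78; Q2=7.11, Q1=8.89; dissipated=7.803

Answer: 1.78 V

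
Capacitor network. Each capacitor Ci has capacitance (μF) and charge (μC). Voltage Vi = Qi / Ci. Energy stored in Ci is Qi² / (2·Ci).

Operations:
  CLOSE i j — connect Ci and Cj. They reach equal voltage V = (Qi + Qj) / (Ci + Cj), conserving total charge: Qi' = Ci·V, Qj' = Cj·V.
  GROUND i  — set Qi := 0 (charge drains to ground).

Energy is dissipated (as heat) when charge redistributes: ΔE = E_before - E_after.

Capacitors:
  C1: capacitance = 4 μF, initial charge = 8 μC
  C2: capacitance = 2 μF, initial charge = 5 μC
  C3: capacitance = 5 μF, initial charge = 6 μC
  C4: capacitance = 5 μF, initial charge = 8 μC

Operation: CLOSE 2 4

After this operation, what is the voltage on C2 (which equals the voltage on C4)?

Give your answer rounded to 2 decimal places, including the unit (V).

Answer: 1.86 V

Derivation:
Initial: C1(4μF, Q=8μC, V=2.00V), C2(2μF, Q=5μC, V=2.50V), C3(5μF, Q=6μC, V=1.20V), C4(5μF, Q=8μC, V=1.60V)
Op 1: CLOSE 2-4: Q_total=13.00, C_total=7.00, V=1.86; Q2=3.71, Q4=9.29; dissipated=0.579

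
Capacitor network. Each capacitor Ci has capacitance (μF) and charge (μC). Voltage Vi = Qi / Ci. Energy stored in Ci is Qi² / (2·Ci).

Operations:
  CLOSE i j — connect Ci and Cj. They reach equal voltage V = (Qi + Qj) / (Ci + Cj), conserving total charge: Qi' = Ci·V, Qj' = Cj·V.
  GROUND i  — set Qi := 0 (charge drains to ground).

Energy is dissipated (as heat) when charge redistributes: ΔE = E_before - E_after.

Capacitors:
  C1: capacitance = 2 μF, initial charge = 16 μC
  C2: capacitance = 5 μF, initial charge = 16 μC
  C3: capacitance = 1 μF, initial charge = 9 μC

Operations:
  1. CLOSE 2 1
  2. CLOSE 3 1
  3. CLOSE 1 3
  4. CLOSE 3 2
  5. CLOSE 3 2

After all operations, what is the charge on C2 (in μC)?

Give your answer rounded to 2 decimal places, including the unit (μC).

Answer: 24.09 μC

Derivation:
Initial: C1(2μF, Q=16μC, V=8.00V), C2(5μF, Q=16μC, V=3.20V), C3(1μF, Q=9μC, V=9.00V)
Op 1: CLOSE 2-1: Q_total=32.00, C_total=7.00, V=4.57; Q2=22.86, Q1=9.14; dissipated=16.457
Op 2: CLOSE 3-1: Q_total=18.14, C_total=3.00, V=6.05; Q3=6.05, Q1=12.10; dissipated=6.537
Op 3: CLOSE 1-3: Q_total=18.14, C_total=3.00, V=6.05; Q1=12.10, Q3=6.05; dissipated=0.000
Op 4: CLOSE 3-2: Q_total=28.90, C_total=6.00, V=4.82; Q3=4.82, Q2=24.09; dissipated=0.908
Op 5: CLOSE 3-2: Q_total=28.90, C_total=6.00, V=4.82; Q3=4.82, Q2=24.09; dissipated=0.000
Final charges: Q1=12.10, Q2=24.09, Q3=4.82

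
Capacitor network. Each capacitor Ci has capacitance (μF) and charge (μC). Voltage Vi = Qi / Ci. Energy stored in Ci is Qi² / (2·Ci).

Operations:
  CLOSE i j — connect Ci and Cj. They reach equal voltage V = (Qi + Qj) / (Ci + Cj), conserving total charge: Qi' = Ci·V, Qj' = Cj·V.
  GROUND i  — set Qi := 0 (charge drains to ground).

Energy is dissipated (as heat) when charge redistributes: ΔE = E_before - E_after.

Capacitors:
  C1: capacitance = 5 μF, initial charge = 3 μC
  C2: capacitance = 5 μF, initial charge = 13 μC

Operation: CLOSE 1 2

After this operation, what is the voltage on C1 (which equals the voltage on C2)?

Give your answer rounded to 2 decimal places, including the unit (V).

Initial: C1(5μF, Q=3μC, V=0.60V), C2(5μF, Q=13μC, V=2.60V)
Op 1: CLOSE 1-2: Q_total=16.00, C_total=10.00, V=1.60; Q1=8.00, Q2=8.00; dissipated=5.000

Answer: 1.60 V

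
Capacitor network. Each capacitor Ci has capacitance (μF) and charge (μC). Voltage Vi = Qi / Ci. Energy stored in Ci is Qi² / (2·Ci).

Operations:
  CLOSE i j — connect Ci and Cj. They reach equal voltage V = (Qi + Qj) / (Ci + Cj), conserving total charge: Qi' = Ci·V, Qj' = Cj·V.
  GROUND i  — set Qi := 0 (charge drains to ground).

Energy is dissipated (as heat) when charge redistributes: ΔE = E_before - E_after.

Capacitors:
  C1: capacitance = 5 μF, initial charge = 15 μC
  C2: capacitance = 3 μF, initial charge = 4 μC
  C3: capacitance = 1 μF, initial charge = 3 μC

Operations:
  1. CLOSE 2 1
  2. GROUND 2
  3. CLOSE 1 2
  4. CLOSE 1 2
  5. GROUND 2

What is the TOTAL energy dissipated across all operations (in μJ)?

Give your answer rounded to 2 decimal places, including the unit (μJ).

Answer: 19.66 μJ

Derivation:
Initial: C1(5μF, Q=15μC, V=3.00V), C2(3μF, Q=4μC, V=1.33V), C3(1μF, Q=3μC, V=3.00V)
Op 1: CLOSE 2-1: Q_total=19.00, C_total=8.00, V=2.38; Q2=7.12, Q1=11.88; dissipated=2.604
Op 2: GROUND 2: Q2=0; energy lost=8.461
Op 3: CLOSE 1-2: Q_total=11.88, C_total=8.00, V=1.48; Q1=7.42, Q2=4.45; dissipated=5.288
Op 4: CLOSE 1-2: Q_total=11.88, C_total=8.00, V=1.48; Q1=7.42, Q2=4.45; dissipated=0.000
Op 5: GROUND 2: Q2=0; energy lost=3.305
Total dissipated: 19.658 μJ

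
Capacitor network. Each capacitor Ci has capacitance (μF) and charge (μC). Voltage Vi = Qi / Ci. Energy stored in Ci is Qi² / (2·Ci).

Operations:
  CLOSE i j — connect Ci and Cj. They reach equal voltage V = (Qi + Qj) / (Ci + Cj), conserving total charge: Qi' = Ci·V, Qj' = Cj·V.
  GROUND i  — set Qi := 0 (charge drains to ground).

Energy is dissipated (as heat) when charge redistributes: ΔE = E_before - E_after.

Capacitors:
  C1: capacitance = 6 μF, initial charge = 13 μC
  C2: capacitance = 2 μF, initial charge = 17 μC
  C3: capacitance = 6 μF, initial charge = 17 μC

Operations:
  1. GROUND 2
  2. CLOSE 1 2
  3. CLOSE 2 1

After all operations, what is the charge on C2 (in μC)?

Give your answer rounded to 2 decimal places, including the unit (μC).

Initial: C1(6μF, Q=13μC, V=2.17V), C2(2μF, Q=17μC, V=8.50V), C3(6μF, Q=17μC, V=2.83V)
Op 1: GROUND 2: Q2=0; energy lost=72.250
Op 2: CLOSE 1-2: Q_total=13.00, C_total=8.00, V=1.62; Q1=9.75, Q2=3.25; dissipated=3.521
Op 3: CLOSE 2-1: Q_total=13.00, C_total=8.00, V=1.62; Q2=3.25, Q1=9.75; dissipated=0.000
Final charges: Q1=9.75, Q2=3.25, Q3=17.00

Answer: 3.25 μC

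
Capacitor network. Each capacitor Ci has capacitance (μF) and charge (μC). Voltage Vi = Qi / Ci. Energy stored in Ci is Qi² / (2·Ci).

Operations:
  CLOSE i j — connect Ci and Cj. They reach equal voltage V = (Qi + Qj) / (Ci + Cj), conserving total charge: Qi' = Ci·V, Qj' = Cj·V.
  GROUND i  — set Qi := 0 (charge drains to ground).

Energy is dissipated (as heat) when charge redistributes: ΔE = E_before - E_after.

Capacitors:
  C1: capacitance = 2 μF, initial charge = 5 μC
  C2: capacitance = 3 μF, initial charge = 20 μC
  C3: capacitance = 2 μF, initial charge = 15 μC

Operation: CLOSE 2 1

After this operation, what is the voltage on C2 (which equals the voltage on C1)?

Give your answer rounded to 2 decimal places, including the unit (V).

Initial: C1(2μF, Q=5μC, V=2.50V), C2(3μF, Q=20μC, V=6.67V), C3(2μF, Q=15μC, V=7.50V)
Op 1: CLOSE 2-1: Q_total=25.00, C_total=5.00, V=5.00; Q2=15.00, Q1=10.00; dissipated=10.417

Answer: 5.00 V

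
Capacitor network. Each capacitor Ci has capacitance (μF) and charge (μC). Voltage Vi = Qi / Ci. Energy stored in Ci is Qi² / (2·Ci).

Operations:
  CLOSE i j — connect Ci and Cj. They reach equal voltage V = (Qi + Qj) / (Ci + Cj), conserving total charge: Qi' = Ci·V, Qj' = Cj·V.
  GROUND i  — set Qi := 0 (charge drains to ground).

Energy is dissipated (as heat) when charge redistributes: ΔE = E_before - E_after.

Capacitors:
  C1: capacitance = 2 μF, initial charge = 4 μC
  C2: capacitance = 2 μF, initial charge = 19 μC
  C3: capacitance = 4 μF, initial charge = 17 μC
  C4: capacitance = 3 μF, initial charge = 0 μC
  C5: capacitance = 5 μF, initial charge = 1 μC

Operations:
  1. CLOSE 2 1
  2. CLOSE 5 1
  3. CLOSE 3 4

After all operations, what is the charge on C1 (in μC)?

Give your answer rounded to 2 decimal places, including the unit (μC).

Initial: C1(2μF, Q=4μC, V=2.00V), C2(2μF, Q=19μC, V=9.50V), C3(4μF, Q=17μC, V=4.25V), C4(3μF, Q=0μC, V=0.00V), C5(5μF, Q=1μC, V=0.20V)
Op 1: CLOSE 2-1: Q_total=23.00, C_total=4.00, V=5.75; Q2=11.50, Q1=11.50; dissipated=28.125
Op 2: CLOSE 5-1: Q_total=12.50, C_total=7.00, V=1.79; Q5=8.93, Q1=3.57; dissipated=22.002
Op 3: CLOSE 3-4: Q_total=17.00, C_total=7.00, V=2.43; Q3=9.71, Q4=7.29; dissipated=15.482
Final charges: Q1=3.57, Q2=11.50, Q3=9.71, Q4=7.29, Q5=8.93

Answer: 3.57 μC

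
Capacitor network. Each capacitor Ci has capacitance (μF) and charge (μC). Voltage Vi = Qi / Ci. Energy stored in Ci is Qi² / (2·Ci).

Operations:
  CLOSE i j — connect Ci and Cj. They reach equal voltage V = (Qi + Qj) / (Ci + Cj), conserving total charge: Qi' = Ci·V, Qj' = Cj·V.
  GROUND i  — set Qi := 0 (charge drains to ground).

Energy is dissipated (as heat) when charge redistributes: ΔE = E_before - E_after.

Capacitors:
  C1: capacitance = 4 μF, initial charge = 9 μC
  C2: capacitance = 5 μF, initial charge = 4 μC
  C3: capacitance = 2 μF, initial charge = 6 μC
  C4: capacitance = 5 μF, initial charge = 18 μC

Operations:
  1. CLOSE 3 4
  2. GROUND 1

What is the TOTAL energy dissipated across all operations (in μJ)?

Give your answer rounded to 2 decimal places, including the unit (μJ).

Initial: C1(4μF, Q=9μC, V=2.25V), C2(5μF, Q=4μC, V=0.80V), C3(2μF, Q=6μC, V=3.00V), C4(5μF, Q=18μC, V=3.60V)
Op 1: CLOSE 3-4: Q_total=24.00, C_total=7.00, V=3.43; Q3=6.86, Q4=17.14; dissipated=0.257
Op 2: GROUND 1: Q1=0; energy lost=10.125
Total dissipated: 10.382 μJ

Answer: 10.38 μJ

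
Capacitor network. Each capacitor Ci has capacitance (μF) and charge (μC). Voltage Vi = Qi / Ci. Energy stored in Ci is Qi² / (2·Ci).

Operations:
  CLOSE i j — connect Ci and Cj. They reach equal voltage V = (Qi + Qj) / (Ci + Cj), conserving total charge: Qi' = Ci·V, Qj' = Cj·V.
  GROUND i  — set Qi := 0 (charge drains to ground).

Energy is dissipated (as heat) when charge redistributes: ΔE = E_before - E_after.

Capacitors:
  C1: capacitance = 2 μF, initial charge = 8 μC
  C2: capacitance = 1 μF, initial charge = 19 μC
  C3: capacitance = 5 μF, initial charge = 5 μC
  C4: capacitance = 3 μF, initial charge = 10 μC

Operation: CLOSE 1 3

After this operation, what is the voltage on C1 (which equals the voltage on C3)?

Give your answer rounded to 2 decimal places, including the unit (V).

Answer: 1.86 V

Derivation:
Initial: C1(2μF, Q=8μC, V=4.00V), C2(1μF, Q=19μC, V=19.00V), C3(5μF, Q=5μC, V=1.00V), C4(3μF, Q=10μC, V=3.33V)
Op 1: CLOSE 1-3: Q_total=13.00, C_total=7.00, V=1.86; Q1=3.71, Q3=9.29; dissipated=6.429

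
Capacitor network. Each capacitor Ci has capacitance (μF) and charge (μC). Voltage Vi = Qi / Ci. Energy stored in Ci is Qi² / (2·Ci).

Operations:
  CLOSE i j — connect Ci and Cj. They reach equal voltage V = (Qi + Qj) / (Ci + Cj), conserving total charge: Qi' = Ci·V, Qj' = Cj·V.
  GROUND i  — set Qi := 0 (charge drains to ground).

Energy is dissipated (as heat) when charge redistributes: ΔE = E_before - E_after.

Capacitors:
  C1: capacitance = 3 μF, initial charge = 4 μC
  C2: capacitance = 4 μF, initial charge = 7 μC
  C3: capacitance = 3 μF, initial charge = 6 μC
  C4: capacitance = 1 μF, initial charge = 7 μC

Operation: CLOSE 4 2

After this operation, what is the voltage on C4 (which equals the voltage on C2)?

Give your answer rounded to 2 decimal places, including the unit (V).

Answer: 2.80 V

Derivation:
Initial: C1(3μF, Q=4μC, V=1.33V), C2(4μF, Q=7μC, V=1.75V), C3(3μF, Q=6μC, V=2.00V), C4(1μF, Q=7μC, V=7.00V)
Op 1: CLOSE 4-2: Q_total=14.00, C_total=5.00, V=2.80; Q4=2.80, Q2=11.20; dissipated=11.025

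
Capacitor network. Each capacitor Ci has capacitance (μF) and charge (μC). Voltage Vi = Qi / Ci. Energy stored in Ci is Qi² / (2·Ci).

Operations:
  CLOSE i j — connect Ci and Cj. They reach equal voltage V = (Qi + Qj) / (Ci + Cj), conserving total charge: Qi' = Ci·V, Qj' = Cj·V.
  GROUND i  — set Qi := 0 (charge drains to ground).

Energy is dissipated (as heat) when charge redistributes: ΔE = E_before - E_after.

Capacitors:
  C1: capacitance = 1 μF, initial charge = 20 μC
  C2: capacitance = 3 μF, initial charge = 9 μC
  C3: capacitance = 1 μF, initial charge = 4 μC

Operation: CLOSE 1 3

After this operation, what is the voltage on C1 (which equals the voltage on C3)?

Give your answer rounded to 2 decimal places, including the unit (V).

Answer: 12.00 V

Derivation:
Initial: C1(1μF, Q=20μC, V=20.00V), C2(3μF, Q=9μC, V=3.00V), C3(1μF, Q=4μC, V=4.00V)
Op 1: CLOSE 1-3: Q_total=24.00, C_total=2.00, V=12.00; Q1=12.00, Q3=12.00; dissipated=64.000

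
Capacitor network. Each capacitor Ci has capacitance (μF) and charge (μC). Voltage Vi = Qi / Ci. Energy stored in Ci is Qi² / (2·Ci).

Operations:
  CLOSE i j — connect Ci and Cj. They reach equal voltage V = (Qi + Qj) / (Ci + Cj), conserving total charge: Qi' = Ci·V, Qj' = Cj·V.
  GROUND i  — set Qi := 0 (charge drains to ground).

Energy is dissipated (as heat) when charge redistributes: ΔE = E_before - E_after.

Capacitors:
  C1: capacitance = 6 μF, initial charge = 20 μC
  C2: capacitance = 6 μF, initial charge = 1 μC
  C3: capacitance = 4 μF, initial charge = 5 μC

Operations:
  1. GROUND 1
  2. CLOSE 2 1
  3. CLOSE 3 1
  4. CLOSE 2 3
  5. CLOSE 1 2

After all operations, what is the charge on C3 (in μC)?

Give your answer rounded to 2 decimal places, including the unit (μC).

Answer: 1.08 μC

Derivation:
Initial: C1(6μF, Q=20μC, V=3.33V), C2(6μF, Q=1μC, V=0.17V), C3(4μF, Q=5μC, V=1.25V)
Op 1: GROUND 1: Q1=0; energy lost=33.333
Op 2: CLOSE 2-1: Q_total=1.00, C_total=12.00, V=0.08; Q2=0.50, Q1=0.50; dissipated=0.042
Op 3: CLOSE 3-1: Q_total=5.50, C_total=10.00, V=0.55; Q3=2.20, Q1=3.30; dissipated=1.633
Op 4: CLOSE 2-3: Q_total=2.70, C_total=10.00, V=0.27; Q2=1.62, Q3=1.08; dissipated=0.261
Op 5: CLOSE 1-2: Q_total=4.92, C_total=12.00, V=0.41; Q1=2.46, Q2=2.46; dissipated=0.118
Final charges: Q1=2.46, Q2=2.46, Q3=1.08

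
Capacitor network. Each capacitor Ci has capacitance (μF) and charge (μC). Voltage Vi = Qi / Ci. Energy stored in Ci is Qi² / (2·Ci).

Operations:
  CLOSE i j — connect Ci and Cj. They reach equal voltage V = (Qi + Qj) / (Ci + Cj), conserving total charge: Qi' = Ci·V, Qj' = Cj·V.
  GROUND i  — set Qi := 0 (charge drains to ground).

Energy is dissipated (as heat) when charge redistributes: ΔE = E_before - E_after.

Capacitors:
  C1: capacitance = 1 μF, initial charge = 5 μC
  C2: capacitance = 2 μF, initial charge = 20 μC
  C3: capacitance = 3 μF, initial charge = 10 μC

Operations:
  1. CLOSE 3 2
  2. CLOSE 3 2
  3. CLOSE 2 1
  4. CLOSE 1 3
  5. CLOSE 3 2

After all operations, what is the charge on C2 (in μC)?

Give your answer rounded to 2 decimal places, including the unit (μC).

Initial: C1(1μF, Q=5μC, V=5.00V), C2(2μF, Q=20μC, V=10.00V), C3(3μF, Q=10μC, V=3.33V)
Op 1: CLOSE 3-2: Q_total=30.00, C_total=5.00, V=6.00; Q3=18.00, Q2=12.00; dissipated=26.667
Op 2: CLOSE 3-2: Q_total=30.00, C_total=5.00, V=6.00; Q3=18.00, Q2=12.00; dissipated=0.000
Op 3: CLOSE 2-1: Q_total=17.00, C_total=3.00, V=5.67; Q2=11.33, Q1=5.67; dissipated=0.333
Op 4: CLOSE 1-3: Q_total=23.67, C_total=4.00, V=5.92; Q1=5.92, Q3=17.75; dissipated=0.042
Op 5: CLOSE 3-2: Q_total=29.08, C_total=5.00, V=5.82; Q3=17.45, Q2=11.63; dissipated=0.037
Final charges: Q1=5.92, Q2=11.63, Q3=17.45

Answer: 11.63 μC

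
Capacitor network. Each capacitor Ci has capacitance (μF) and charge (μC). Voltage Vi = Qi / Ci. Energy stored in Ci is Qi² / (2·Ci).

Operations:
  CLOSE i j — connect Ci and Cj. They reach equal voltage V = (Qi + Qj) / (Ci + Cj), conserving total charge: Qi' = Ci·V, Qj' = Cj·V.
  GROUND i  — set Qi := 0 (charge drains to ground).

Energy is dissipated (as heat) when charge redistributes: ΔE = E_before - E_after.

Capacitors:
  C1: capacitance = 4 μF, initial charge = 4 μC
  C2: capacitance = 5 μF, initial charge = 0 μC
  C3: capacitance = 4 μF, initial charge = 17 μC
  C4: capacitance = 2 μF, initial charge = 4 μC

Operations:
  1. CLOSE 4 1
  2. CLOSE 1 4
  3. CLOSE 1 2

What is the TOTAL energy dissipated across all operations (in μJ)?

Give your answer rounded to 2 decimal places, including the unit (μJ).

Answer: 2.64 μJ

Derivation:
Initial: C1(4μF, Q=4μC, V=1.00V), C2(5μF, Q=0μC, V=0.00V), C3(4μF, Q=17μC, V=4.25V), C4(2μF, Q=4μC, V=2.00V)
Op 1: CLOSE 4-1: Q_total=8.00, C_total=6.00, V=1.33; Q4=2.67, Q1=5.33; dissipated=0.667
Op 2: CLOSE 1-4: Q_total=8.00, C_total=6.00, V=1.33; Q1=5.33, Q4=2.67; dissipated=0.000
Op 3: CLOSE 1-2: Q_total=5.33, C_total=9.00, V=0.59; Q1=2.37, Q2=2.96; dissipated=1.975
Total dissipated: 2.642 μJ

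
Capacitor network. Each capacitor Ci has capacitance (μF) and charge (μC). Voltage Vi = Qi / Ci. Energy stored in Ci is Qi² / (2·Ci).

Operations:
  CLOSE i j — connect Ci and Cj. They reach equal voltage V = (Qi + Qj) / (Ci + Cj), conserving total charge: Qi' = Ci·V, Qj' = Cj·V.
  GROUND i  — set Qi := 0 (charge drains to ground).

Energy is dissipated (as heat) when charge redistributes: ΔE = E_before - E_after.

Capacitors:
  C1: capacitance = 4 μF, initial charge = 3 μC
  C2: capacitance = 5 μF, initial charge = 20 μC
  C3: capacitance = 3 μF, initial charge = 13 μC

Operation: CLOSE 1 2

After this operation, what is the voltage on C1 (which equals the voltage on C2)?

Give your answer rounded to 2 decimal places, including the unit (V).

Answer: 2.56 V

Derivation:
Initial: C1(4μF, Q=3μC, V=0.75V), C2(5μF, Q=20μC, V=4.00V), C3(3μF, Q=13μC, V=4.33V)
Op 1: CLOSE 1-2: Q_total=23.00, C_total=9.00, V=2.56; Q1=10.22, Q2=12.78; dissipated=11.736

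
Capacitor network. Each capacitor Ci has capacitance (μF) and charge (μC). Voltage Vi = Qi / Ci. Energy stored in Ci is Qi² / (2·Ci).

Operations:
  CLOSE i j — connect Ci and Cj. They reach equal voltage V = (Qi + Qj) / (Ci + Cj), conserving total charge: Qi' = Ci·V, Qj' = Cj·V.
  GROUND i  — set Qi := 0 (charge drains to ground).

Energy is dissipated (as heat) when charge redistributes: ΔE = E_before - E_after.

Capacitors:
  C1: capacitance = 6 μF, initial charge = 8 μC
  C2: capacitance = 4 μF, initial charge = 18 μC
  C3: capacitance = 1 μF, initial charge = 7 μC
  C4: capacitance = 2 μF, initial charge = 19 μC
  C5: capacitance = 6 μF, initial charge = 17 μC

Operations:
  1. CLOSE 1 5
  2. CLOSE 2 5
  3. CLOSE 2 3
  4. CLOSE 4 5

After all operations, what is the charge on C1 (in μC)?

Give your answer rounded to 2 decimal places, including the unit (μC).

Initial: C1(6μF, Q=8μC, V=1.33V), C2(4μF, Q=18μC, V=4.50V), C3(1μF, Q=7μC, V=7.00V), C4(2μF, Q=19μC, V=9.50V), C5(6μF, Q=17μC, V=2.83V)
Op 1: CLOSE 1-5: Q_total=25.00, C_total=12.00, V=2.08; Q1=12.50, Q5=12.50; dissipated=3.375
Op 2: CLOSE 2-5: Q_total=30.50, C_total=10.00, V=3.05; Q2=12.20, Q5=18.30; dissipated=7.008
Op 3: CLOSE 2-3: Q_total=19.20, C_total=5.00, V=3.84; Q2=15.36, Q3=3.84; dissipated=6.241
Op 4: CLOSE 4-5: Q_total=37.30, C_total=8.00, V=4.66; Q4=9.32, Q5=27.98; dissipated=31.202
Final charges: Q1=12.50, Q2=15.36, Q3=3.84, Q4=9.32, Q5=27.98

Answer: 12.50 μC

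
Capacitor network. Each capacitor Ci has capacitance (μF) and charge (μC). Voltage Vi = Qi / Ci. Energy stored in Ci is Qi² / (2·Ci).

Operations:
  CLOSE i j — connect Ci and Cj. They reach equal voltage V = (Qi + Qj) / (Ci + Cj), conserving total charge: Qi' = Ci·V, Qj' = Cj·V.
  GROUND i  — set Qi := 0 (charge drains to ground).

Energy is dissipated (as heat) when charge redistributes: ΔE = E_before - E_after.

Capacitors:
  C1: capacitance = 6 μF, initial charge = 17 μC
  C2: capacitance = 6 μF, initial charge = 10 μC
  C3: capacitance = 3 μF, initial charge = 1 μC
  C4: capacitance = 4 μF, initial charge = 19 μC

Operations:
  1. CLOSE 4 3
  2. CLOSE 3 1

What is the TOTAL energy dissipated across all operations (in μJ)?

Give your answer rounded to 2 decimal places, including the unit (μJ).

Answer: 16.72 μJ

Derivation:
Initial: C1(6μF, Q=17μC, V=2.83V), C2(6μF, Q=10μC, V=1.67V), C3(3μF, Q=1μC, V=0.33V), C4(4μF, Q=19μC, V=4.75V)
Op 1: CLOSE 4-3: Q_total=20.00, C_total=7.00, V=2.86; Q4=11.43, Q3=8.57; dissipated=16.720
Op 2: CLOSE 3-1: Q_total=25.57, C_total=9.00, V=2.84; Q3=8.52, Q1=17.05; dissipated=0.001
Total dissipated: 16.721 μJ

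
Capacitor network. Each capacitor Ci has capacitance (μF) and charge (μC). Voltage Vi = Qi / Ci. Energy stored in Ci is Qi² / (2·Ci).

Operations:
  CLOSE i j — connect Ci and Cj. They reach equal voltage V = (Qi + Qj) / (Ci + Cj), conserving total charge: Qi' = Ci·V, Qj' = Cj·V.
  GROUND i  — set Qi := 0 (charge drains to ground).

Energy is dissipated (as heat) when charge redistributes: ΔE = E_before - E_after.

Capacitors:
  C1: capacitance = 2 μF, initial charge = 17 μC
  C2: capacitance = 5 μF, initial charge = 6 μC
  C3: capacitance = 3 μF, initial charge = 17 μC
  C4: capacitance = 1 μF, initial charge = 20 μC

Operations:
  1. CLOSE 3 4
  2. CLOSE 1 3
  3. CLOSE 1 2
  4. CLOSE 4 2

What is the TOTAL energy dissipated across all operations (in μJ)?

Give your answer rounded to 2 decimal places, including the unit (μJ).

Answer: 134.47 μJ

Derivation:
Initial: C1(2μF, Q=17μC, V=8.50V), C2(5μF, Q=6μC, V=1.20V), C3(3μF, Q=17μC, V=5.67V), C4(1μF, Q=20μC, V=20.00V)
Op 1: CLOSE 3-4: Q_total=37.00, C_total=4.00, V=9.25; Q3=27.75, Q4=9.25; dissipated=77.042
Op 2: CLOSE 1-3: Q_total=44.75, C_total=5.00, V=8.95; Q1=17.90, Q3=26.85; dissipated=0.338
Op 3: CLOSE 1-2: Q_total=23.90, C_total=7.00, V=3.41; Q1=6.83, Q2=17.07; dissipated=42.902
Op 4: CLOSE 4-2: Q_total=26.32, C_total=6.00, V=4.39; Q4=4.39, Q2=21.93; dissipated=14.190
Total dissipated: 134.471 μJ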